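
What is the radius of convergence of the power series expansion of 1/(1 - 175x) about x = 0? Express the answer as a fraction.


Expanding 1/(1 - 175x) = sum_{k>=0} 175^k x^k, the series converges when |175x| < 1, i.e., |x| < 1/175.
So the radius of convergence is 1/175 = 1/175.

1/175


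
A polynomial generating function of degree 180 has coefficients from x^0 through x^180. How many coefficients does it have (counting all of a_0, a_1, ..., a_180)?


A polynomial of degree 180 takes the form a_0 + a_1 x + ... + a_180 x^180.
The number of coefficients is 180 + 1 = 181.

181


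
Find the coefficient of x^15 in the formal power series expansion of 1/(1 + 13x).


Write 1/(1 + c x) = 1/(1 - (-c) x) and apply the geometric-series identity
1/(1 - y) = sum_{k>=0} y^k to get 1/(1 + c x) = sum_{k>=0} (-c)^k x^k.
So the coefficient of x^k is (-c)^k = (-1)^k * c^k.
Here c = 13 and k = 15:
(-13)^15 = -1 * 51185893014090757 = -51185893014090757

-51185893014090757


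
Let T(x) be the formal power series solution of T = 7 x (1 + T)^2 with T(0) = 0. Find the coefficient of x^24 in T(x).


Apply the Lagrange inversion formula: if T = 7 x * phi(T) with phi(t) = (1 + t)^2, then [x^n] T = 7^n * (1/n) [t^(n-1)] phi(t)^n = 7^n * (1/n) [t^(n-1)] (1 + t)^(2n) = 7^n * (1/n) C(2n, n-1).
Using the identity C(2n, n-1) = C(2n, n) * n / (n+1), the unscaled factor equals C(2n, n) / (n+1) = C_n, the n-th Catalan number.
For n = 24: C_24 = C(48, 24) / 25 = 32247603683100/25 = 1289904147324.
With the 7^24 = 191581231380566414401 factor, the coefficient is 191581231380566414401 * 1289904147324 = 247121424907231472112073939212924.

247121424907231472112073939212924


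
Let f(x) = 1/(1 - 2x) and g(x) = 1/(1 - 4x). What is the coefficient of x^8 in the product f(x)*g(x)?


The coefficient of x^n in f*g is the Cauchy product: sum_{k=0}^{n} a^k * b^(n-k).
With a=2, b=4, n=8:
sum_{k=0}^{8} 2^k * 4^(8-k)
= 130816

130816


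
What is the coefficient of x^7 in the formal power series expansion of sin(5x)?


The Maclaurin series is sin(t) = sum_{k>=0} (-1)^k t^(2k+1) / (2k+1)!, so substituting t = 5x, only odd powers of x are nonzero, with coefficient of x^(2k+1) equal to (-1)^k 5^(2k+1) / (2k+1)!.
Write 7 = 2*3 + 1, giving the coefficient (-1)^3 * 5^7 / 7! = -78125/5040 = -15625/1008.

-15625/1008


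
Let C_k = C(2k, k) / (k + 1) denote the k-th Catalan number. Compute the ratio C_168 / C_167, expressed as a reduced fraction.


Using C_k = (2k)! / (k! (k+1)!), the ratio C_{k+1}/C_k simplifies to
C_{k+1}/C_k = [(2k+2)! / ((k+1)! (k+2)!)] * [k! (k+1)! / (2k)!]
 = (2k+2)(2k+1) / ((k+1)(k+2)) = 2(2k+1) / (k+2).
For k = 167: 2(2*167 + 1) / (167 + 2) = 670/169 = 670/169.

670/169


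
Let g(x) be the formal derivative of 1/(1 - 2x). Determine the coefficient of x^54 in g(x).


Differentiate termwise: d/dx sum_{k>=0} 2^k x^k = sum_{k>=1} k 2^k x^(k-1) = sum_{j>=0} (j+1) 2^(j+1) x^j.
Equivalently, d/dx [1/(1 - 2x)] = 2/(1 - 2x)^2.
For j = 54: 55 * 2^55 = 55 * 36028797018963968 = 1981583836043018240.

1981583836043018240


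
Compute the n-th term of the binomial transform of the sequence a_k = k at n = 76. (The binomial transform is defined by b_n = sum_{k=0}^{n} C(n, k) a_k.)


With a_k = k, b_n = sum_{k=0}^{n} C(n, k) k. Using k * C(n, k) = n * C(n-1, k-1) gives b_n = n * sum_{k>=1} C(n-1, k-1) = n * 2^(n-1).
For n = 76: 76 * 2^75 = 76 * 37778931862957161709568 = 2871198821584744289927168.

2871198821584744289927168


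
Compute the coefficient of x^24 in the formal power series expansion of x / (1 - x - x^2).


Let f(x) = sum_{k>=0} a_k x^k. Multiplying f(x) * (1 - x - x^2) = x and matching coefficients gives a_0 = 0, a_1 = 1, and a_k = a_{k-1} + a_{k-2} for k >= 2. These are the Fibonacci numbers F_k.
Iterating from F_0 = 0, F_1 = 1:
F_0=0, F_1=1, F_2=1, F_3=2, F_4=3, F_5=5, F_6=8, F_7=13, F_8=21, F_9=34, ...
F_24 = 46368.

46368


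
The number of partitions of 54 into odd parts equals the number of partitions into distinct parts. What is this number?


Computing partitions of 54 into odd parts (1, 3, 5, ...):
Using the generating function prod_{k>=0} 1/(1-x^(2k+1)),
the count is 5718

5718


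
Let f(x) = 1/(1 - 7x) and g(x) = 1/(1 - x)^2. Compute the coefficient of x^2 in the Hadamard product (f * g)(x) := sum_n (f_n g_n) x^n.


f has coefficients f_k = 7^k. For g = 1/(1 - x)^2 the coefficient is g_k = C(k + 1, 1) = k + 1. The Hadamard coefficient is (f * g)_k = 7^k * (k + 1).
For k = 2: 7^2 * 3 = 49 * 3 = 147.

147


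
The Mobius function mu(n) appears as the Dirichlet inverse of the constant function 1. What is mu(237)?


237 = 3 * 79 (all distinct primes).
mu(237) = (-1)^2 = 1

1


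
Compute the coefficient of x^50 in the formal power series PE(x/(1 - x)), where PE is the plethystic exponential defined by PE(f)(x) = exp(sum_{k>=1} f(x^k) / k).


For f(x) = x/(1 - x) we have
sum_{k>=1} f(x^k) / k = sum_{k>=1} (1/k) * x^k / (1 - x^k) = sum_{k, m >= 1} x^(k m) / k,
which after exponentiating simplifies to
PE(x/(1 - x)) = prod_{k>=1} 1 / (1 - x^k).
This is the generating function for the partition function p(n), so the coefficient of x^50 is p(50).
Computing p(50) by dynamic programming over parts 1, 2, ..., 50: p(50) = 204226.

204226


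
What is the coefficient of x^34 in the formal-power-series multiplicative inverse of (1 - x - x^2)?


Let the inverse be f(x) = sum_{k>=0} a_k x^k. From f(x) * (1 - x - x^2) = 1 and matching coefficients:
 x^0: a_0 = 1.
 x^1: a_1 - a_0 = 0, so a_1 = 1.
 x^k (k >= 2): a_k - a_{k-1} - a_{k-2} = 0, i.e. a_k = a_{k-1} + a_{k-2}.
This is the Fibonacci-type recurrence shifted so that a_0 = a_1 = 1.
Iterating: a_0=1, a_1=1, a_2=2, a_3=3, a_4=5, a_5=8, a_6=13, a_7=21, a_8=34, a_9=55, ...
a_34 = 9227465.

9227465


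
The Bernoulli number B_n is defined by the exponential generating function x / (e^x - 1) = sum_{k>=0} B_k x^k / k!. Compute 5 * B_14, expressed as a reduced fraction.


Bernoulli numbers can also be computed recursively via B_0 = 1 and sum_{j=0}^{m} C(m+1, j) B_j = 0 for m >= 1. Odd-index Bernoulli numbers vanish for k >= 3.
Computing B_14 = 7/6, so 5 * B_14 = 5 * 7/6 = 35/6.

35/6


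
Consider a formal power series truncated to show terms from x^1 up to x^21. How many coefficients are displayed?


From x^1 to x^21 inclusive, the count is 21 - 1 + 1 = 21.

21


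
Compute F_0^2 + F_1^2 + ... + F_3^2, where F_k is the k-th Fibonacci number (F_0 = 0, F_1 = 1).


There is a standard identity sum_{k=0}^{N} F_k^2 = F_N * F_{N+1} (proved inductively from the telescoping relation F_k^2 = F_k F_{k+1} - F_{k-1} F_k). Then
sum_{k=0}^{3} F_k^2 = F_3 F_4 - F_0 F_0.
Computing: F_3 = 2, F_4 = 3.
Sum = 2 * 3 = 6.

6


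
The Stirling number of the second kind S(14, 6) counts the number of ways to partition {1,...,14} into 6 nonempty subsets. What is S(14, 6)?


Using the explicit formula S(n,k) = (1/k!) sum_{j=0}^{k} (-1)^(k-j) C(k,j) j^n:
S(14, 6) = 63436373
Equivalently, S(n,k) is n! times the coefficient of x^n in the EGF (e^x - 1)^k / k!.

63436373


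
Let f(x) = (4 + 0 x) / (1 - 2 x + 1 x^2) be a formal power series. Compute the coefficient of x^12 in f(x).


Write f(x) = sum_{k>=0} a_k x^k. Multiplying both sides by 1 - 2 x + 1 x^2 gives
(1 - 2 x + 1 x^2) sum_{k>=0} a_k x^k = 4 + 0 x.
Matching coefficients:
 x^0: a_0 = 4
 x^1: a_1 - 2 a_0 = 0  =>  a_1 = 2*4 + 0 = 8
 x^k (k >= 2): a_k = 2 a_{k-1} - 1 a_{k-2}.
Iterating: a_2 = 12, a_3 = 16, a_4 = 20, a_5 = 24, a_6 = 28, a_7 = 32, a_8 = 36, a_9 = 40, a_10 = 44, a_11 = 48, a_12 = 52.
So the coefficient of x^12 is 52.

52


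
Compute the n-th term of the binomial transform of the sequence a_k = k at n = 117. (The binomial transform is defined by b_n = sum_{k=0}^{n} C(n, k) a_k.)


With a_k = k, b_n = sum_{k=0}^{n} C(n, k) k. Using k * C(n, k) = n * C(n-1, k-1) gives b_n = n * sum_{k>=1} C(n-1, k-1) = n * 2^(n-1).
For n = 117: 117 * 2^116 = 117 * 83076749736557242056487941267521536 = 9719979719177197320609089128300019712.

9719979719177197320609089128300019712


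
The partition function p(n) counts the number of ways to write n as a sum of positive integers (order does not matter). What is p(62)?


Using the generating function prod_{k>=1} 1/(1-x^k), we compute p(62).
By dynamic programming over parts 1 through 62:
p(62) = 1300156

1300156


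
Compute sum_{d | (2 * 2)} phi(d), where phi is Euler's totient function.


First, 2 * 2 = 4. One classical identity is sum_{d | n} phi(d) = n (each k in [1, n] has a unique gcd with n, and among the k's with gcd(k, n) = n/d there are phi(d) of them). So the sum equals 4. We also verify directly:
Divisors of 4: 1, 2, 4.
phi values: 1, 1, 2.
Sum = 4.

4


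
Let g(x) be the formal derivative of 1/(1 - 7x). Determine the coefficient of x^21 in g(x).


Differentiate termwise: d/dx sum_{k>=0} 7^k x^k = sum_{k>=1} k 7^k x^(k-1) = sum_{j>=0} (j+1) 7^(j+1) x^j.
Equivalently, d/dx [1/(1 - 7x)] = 7/(1 - 7x)^2.
For j = 21: 22 * 7^22 = 22 * 3909821048582988049 = 86016063068825737078.

86016063068825737078


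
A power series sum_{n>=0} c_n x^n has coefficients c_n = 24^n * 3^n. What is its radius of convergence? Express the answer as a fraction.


By the root test (Cauchy-Hadamard), the radius is R = 1 / limsup_n |c_n|^(1/n).
Here |c_n|^(1/n) = (24^n * 3^n)^(1/n) = 24 * 3 = 72 for all n.
So R = 1/72 = 1/72.

1/72


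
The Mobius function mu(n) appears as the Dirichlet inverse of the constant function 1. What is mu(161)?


161 = 7 * 23 (all distinct primes).
mu(161) = (-1)^2 = 1

1


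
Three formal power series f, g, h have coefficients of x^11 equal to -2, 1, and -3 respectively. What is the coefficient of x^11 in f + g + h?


Series addition is componentwise:
-2 + 1 + -3
= -4

-4


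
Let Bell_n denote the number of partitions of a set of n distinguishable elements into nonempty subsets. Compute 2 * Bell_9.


Bell_9 can be computed from the Bell triangle or from Dobinski's identity Bell_n = (1/e) * sum_{k>=0} k^n / k!.
Computing Bell_9 = 21147.
Then 2 * 21147 = 42294.

42294


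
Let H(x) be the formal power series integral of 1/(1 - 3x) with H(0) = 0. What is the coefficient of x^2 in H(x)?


1/(1 - 3x) = sum_{k>=0} 3^k x^k. Integrating termwise with H(0) = 0:
H(x) = sum_{k>=0} 3^k x^(k+1) / (k+1) = sum_{m>=1} 3^(m-1) x^m / m.
For m = 2: 3^1/2 = 3/2 = 3/2.

3/2


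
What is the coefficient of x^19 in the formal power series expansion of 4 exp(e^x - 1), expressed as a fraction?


exp(e^x - 1) is the exponential generating function for the Bell numbers Bell_k: exp(e^x - 1) = sum_{k>=0} Bell_k x^k / k!.
So the coefficient of x^19 in 4 exp(e^x - 1) is 4 Bell_19 / 19!.
Computing: Bell_19 = 5832742205057 and 19! = 121645100408832000, giving
4 * 5832742205057/121645100408832000 = 5832742205057/30411275102208000.

5832742205057/30411275102208000


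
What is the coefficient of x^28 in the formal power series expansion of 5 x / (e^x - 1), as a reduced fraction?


The exponential generating function for Bernoulli numbers is
x / (e^x - 1) = sum_{k>=0} B_k x^k / k!.
So the coefficient of x^28 in 5 x / (e^x - 1) is 5 B_28 / 28!.
Computing: B_28 = -23749461029/870, 28! = 304888344611713860501504000000, giving
5 * -23749461029/870 / 304888344611713860501504000000 = -3392780147/7578653137491173103894528000000.

-3392780147/7578653137491173103894528000000


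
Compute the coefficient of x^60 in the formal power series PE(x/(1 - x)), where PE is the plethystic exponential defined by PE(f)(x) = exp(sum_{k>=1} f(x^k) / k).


For f(x) = x/(1 - x) we have
sum_{k>=1} f(x^k) / k = sum_{k>=1} (1/k) * x^k / (1 - x^k) = sum_{k, m >= 1} x^(k m) / k,
which after exponentiating simplifies to
PE(x/(1 - x)) = prod_{k>=1} 1 / (1 - x^k).
This is the generating function for the partition function p(n), so the coefficient of x^60 is p(60).
Computing p(60) by dynamic programming over parts 1, 2, ..., 60: p(60) = 966467.

966467


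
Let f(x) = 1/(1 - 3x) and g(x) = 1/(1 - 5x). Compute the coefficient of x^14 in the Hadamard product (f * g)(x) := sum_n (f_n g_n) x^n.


f has coefficients f_k = 3^k and g has coefficients g_k = 5^k, so the Hadamard product has coefficient (f*g)_k = 3^k * 5^k = 15^k.
For k = 14: 15^14 = 29192926025390625.

29192926025390625


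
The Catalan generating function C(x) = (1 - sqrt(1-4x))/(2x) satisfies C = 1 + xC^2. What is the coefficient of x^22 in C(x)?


Substituting x -> x scales the n-th coefficient by 1, so [x^22] C(x) = C_22.
C_22 = C(2*22, 22)/(23) = 2104098963720/23 = 91482563640.
= 91482563640.

91482563640


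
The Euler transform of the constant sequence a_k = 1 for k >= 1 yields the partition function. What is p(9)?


The Euler transform converts the sequence a_k = 1 into the number of integer partitions.
Using the recurrence or dynamic programming:
p(9) = 30

30


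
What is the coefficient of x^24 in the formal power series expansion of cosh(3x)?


The Maclaurin series is cosh(t) = sum_{m>=0} t^(2m) / (2m)!, so substituting t = 3x, only even powers of x are nonzero, with coefficient of x^(2m) equal to 3^(2m) / (2m)!.
For x^24 the coefficient is 3^24/24! = 282429536481/620448401733239439360000 = 4782969/10507348163952640000.

4782969/10507348163952640000


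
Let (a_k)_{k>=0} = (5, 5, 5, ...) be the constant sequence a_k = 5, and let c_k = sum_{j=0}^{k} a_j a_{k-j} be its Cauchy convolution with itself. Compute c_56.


Since a_j = 5 for all j >= 0, the convolution sum becomes
c_k = sum_{j=0}^{k} 5 * 5 = 25 * (k + 1).
Equivalently, the generating function of (a_k) is 5/(1 - x) and its square is 25/(1 - x)^2 = sum_{k>=0} 25(k + 1) x^k.
For k = 56: 25 * 57 = 1425.

1425


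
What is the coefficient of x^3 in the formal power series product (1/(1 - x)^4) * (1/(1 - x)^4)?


Combine the factors: (1/(1 - x)^4) * (1/(1 - x)^4) = 1/(1 - x)^8.
Then use 1/(1 - x)^r = sum_{k>=0} C(k + r - 1, r - 1) x^k with r = 8 and k = 3:
C(10, 7) = 120.

120


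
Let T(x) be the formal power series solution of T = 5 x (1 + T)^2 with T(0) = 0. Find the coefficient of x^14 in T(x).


Apply the Lagrange inversion formula: if T = 5 x * phi(T) with phi(t) = (1 + t)^2, then [x^n] T = 5^n * (1/n) [t^(n-1)] phi(t)^n = 5^n * (1/n) [t^(n-1)] (1 + t)^(2n) = 5^n * (1/n) C(2n, n-1).
Using the identity C(2n, n-1) = C(2n, n) * n / (n+1), the unscaled factor equals C(2n, n) / (n+1) = C_n, the n-th Catalan number.
For n = 14: C_14 = C(28, 14) / 15 = 40116600/15 = 2674440.
With the 5^14 = 6103515625 factor, the coefficient is 6103515625 * 2674440 = 16323486328125000.

16323486328125000


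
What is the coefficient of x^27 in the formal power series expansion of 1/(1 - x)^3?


The negative binomial / multiset identity is
1/(1 - x)^r = sum_{k>=0} C(k + r - 1, r - 1) x^k.
Here r = 3 and k = 27, so the coefficient is
C(27 + 2, 2) = C(29, 2)
= 406

406


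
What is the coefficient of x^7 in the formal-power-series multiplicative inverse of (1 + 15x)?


The inverse is 1/(1 + 15x). Apply the geometric identity 1/(1 - y) = sum_{k>=0} y^k with y = -15x:
1/(1 + 15x) = sum_{k>=0} (-15)^k x^k.
So the coefficient of x^7 is (-15)^7 = -170859375.

-170859375


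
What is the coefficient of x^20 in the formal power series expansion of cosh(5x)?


The Maclaurin series is cosh(t) = sum_{m>=0} t^(2m) / (2m)!, so substituting t = 5x, only even powers of x are nonzero, with coefficient of x^(2m) equal to 5^(2m) / (2m)!.
For x^20 the coefficient is 5^20/20! = 95367431640625/2432902008176640000 = 152587890625/3892643213082624.

152587890625/3892643213082624


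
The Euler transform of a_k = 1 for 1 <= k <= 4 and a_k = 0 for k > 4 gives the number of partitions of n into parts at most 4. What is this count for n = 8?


Partitions of 8 into parts at most 4:
Using generating function (1-x)^(-1)(1-x^2)^(-1)...(1-x^4)^(-1),
the coefficient of x^8 = 15

15


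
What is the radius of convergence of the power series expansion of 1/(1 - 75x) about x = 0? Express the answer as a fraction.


Expanding 1/(1 - 75x) = sum_{k>=0} 75^k x^k, the series converges when |75x| < 1, i.e., |x| < 1/75.
So the radius of convergence is 1/75 = 1/75.

1/75


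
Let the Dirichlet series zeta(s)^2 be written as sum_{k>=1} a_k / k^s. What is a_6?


The Dirichlet convolution of the constant function 1 with itself gives (1 * 1)(k) = sum_{d | k} 1 = d(k), the number of positive divisors of k.
Since zeta(s) = sum_{k>=1} 1/k^s, we have zeta(s)^2 = sum_{k>=1} d(k)/k^s, so a_k = d(k).
For k = 6: the divisors are 1, 2, 3, 6.
Count = 4.

4


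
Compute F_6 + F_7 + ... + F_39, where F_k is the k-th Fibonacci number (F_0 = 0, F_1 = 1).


Use the identity sum_{k=0}^{N} F_k = F_{N+2} - 1 (which follows from F_{k+2} - F_{k+1} = F_k). Then
sum_{k=6}^{39} F_k = (F_{41} - 1) - (F_{7} - 1) = F_{41} - F_{7}.
Computing: F_{41} = 165580141, F_{7} = 13, so
Sum = 165580141 - 13 = 165580128.

165580128


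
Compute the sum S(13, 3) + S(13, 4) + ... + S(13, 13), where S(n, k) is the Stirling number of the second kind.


By definition, S(n, k) counts partitions of an n-set into exactly k nonempty blocks.
Computing row n = 13 for k = 3..13:
S(13, k): 261625, 2532530, 7508501, 9321312, 5715424, 1899612, 359502, 39325, 2431, 78, 1
Sum = 27640341.

27640341


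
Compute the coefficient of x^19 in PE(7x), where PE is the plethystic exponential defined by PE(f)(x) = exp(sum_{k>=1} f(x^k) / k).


With f(x) = 7x, the exponent is sum_{k>=1} 7 x^k / k = 7 * (-ln(1 - x)). Exponentiating:
PE(7x) = exp(-7 ln(1 - x)) = 1/(1 - x)^7.
By the negative binomial expansion, [x^n] 1/(1 - x)^7 = C(n + 6, 6).
For n = 19: C(25, 6) = 177100.

177100


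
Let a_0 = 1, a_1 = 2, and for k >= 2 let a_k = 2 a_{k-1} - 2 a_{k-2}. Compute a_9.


Iterating the recurrence forward:
a_0 = 1
a_1 = 2
a_2 = 2*2 - 2*1 = 2
a_3 = 2*2 - 2*2 = 0
a_4 = 2*0 - 2*2 = -4
a_5 = 2*-4 - 2*0 = -8
a_6 = 2*-8 - 2*-4 = -8
a_7 = 2*-8 - 2*-8 = 0
a_8 = 2*0 - 2*-8 = 16
a_9 = 2*16 - 2*0 = 32
So a_9 = 32.

32


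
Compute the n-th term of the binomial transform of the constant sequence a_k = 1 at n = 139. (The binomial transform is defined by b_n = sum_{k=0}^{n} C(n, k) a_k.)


With a_k = 1 for all k, b_n = sum_{k=0}^{n} C(n, k) = 2^n by the binomial theorem.
For n = 139: 2^139 = 696898287454081973172991196020261297061888.

696898287454081973172991196020261297061888


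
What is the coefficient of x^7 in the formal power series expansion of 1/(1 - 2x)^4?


The general identity 1/(1 - c x)^r = sum_{k>=0} c^k C(k + r - 1, r - 1) x^k follows by substituting y = c x into 1/(1 - y)^r = sum_{k>=0} C(k + r - 1, r - 1) y^k.
For c = 2, r = 4, k = 7:
2^7 * C(10, 3) = 128 * 120 = 15360.

15360


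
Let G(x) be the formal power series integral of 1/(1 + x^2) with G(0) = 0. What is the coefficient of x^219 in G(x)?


1/(1 + x^2) = sum_{j>=0} (-1)^j x^(2j). Integrating termwise with G(0) = 0:
G(x) = sum_{j>=0} (-1)^j x^(2j+1) / (2j+1) = arctan(x).
Only odd powers are nonzero. For x^219 write 219 = 2*109 + 1, giving
(-1)^109 / 219 = -1/219 = -1/219.

-1/219


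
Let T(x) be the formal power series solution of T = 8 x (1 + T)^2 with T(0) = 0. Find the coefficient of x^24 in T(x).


Apply the Lagrange inversion formula: if T = 8 x * phi(T) with phi(t) = (1 + t)^2, then [x^n] T = 8^n * (1/n) [t^(n-1)] phi(t)^n = 8^n * (1/n) [t^(n-1)] (1 + t)^(2n) = 8^n * (1/n) C(2n, n-1).
Using the identity C(2n, n-1) = C(2n, n) * n / (n+1), the unscaled factor equals C(2n, n) / (n+1) = C_n, the n-th Catalan number.
For n = 24: C_24 = C(48, 24) / 25 = 32247603683100/25 = 1289904147324.
With the 8^24 = 4722366482869645213696 factor, the coefficient is 4722366482869645213696 * 1289904147324 = 6091400111437406562014936646549504.

6091400111437406562014936646549504


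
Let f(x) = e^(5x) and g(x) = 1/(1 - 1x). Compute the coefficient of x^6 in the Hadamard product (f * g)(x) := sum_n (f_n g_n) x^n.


Expanding: f_k = 5^k/k! (from e^(5x)) and g_k = 1^k (from 1/(1 - 1x)). So the Hadamard coefficient (f * g)_k = 5^k 1^k / k! = (5)^k / k!.
For k = 6: 5^6/6! = 15625/720 = 3125/144.

3125/144


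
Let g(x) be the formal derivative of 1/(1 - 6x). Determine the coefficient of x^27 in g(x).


Differentiate termwise: d/dx sum_{k>=0} 6^k x^k = sum_{k>=1} k 6^k x^(k-1) = sum_{j>=0} (j+1) 6^(j+1) x^j.
Equivalently, d/dx [1/(1 - 6x)] = 6/(1 - 6x)^2.
For j = 27: 28 * 6^28 = 28 * 6140942214464815497216 = 171946382005014833922048.

171946382005014833922048


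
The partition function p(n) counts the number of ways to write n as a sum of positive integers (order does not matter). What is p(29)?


Using the generating function prod_{k>=1} 1/(1-x^k), we compute p(29).
By dynamic programming over parts 1 through 29:
p(29) = 4565

4565


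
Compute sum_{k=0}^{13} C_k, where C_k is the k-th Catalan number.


C_0 through C_13: 1, 1, 2, 5, 14, 42, 132, 429, 1430, 4862, 16796, 58786, 208012, 742900
Sum = 1 + 1 + 2 + 5 + 14 + 42 + 132 + 429 + 1430 + 4862 + 16796 + 58786 + 208012 + 742900
= 1033412

1033412


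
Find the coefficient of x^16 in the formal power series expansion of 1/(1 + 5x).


Write 1/(1 + c x) = 1/(1 - (-c) x) and apply the geometric-series identity
1/(1 - y) = sum_{k>=0} y^k to get 1/(1 + c x) = sum_{k>=0} (-c)^k x^k.
So the coefficient of x^k is (-c)^k = (-1)^k * c^k.
Here c = 5 and k = 16:
(-5)^16 = 1 * 152587890625 = 152587890625

152587890625


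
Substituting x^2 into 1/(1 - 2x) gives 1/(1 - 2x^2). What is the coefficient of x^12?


The coefficient of x^(2m) in 1/(1 - 2x^2) is 2^m.
With n = 12 = 2*6, the coefficient is 2^6 = 64.

64


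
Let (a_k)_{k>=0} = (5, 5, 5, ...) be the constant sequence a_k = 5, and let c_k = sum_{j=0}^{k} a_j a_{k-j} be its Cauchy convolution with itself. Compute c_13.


Since a_j = 5 for all j >= 0, the convolution sum becomes
c_k = sum_{j=0}^{k} 5 * 5 = 25 * (k + 1).
Equivalently, the generating function of (a_k) is 5/(1 - x) and its square is 25/(1 - x)^2 = sum_{k>=0} 25(k + 1) x^k.
For k = 13: 25 * 14 = 350.

350


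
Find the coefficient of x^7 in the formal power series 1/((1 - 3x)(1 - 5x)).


By partial fractions or Cauchy convolution:
The coefficient equals sum_{k=0}^{7} 3^k * 5^(7-k).
= 192032

192032


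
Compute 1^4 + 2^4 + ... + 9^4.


This power sum has a closed form given by Faulhaber's formula
sum_{k=1}^{m} k^p = (1 / (p + 1)) * sum_{j=0}^{p} C(p + 1, j) B_j m^(p + 1 - j),
but for small m direct computation is fastest:
1 + 16 + 81 + 256 + 625 + 1296 + 2401 + 4096 + 6561 = 15333.

15333


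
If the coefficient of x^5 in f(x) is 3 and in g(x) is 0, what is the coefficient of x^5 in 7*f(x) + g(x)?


Scalar multiplication scales coefficients: 7 * 3 = 21.
Then add the g coefficient: 21 + 0
= 21

21


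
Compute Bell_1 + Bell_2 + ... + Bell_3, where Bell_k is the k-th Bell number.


Recall Bell_k counts set partitions of a k-set (with Bell_0 = 1 by convention).
Bell_1 through Bell_3: 1, 2, 5
Sum = 1 + 2 + 5 = 8.

8


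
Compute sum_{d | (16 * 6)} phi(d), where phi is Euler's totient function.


First, 16 * 6 = 96. One classical identity is sum_{d | n} phi(d) = n (each k in [1, n] has a unique gcd with n, and among the k's with gcd(k, n) = n/d there are phi(d) of them). So the sum equals 96. We also verify directly:
Divisors of 96: 1, 2, 3, 4, 6, 8, 12, 16, 24, 32, 48, 96.
phi values: 1, 1, 2, 2, 2, 4, 4, 8, 8, 16, 16, 32.
Sum = 96.

96


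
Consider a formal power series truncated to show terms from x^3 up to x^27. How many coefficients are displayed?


From x^3 to x^27 inclusive, the count is 27 - 3 + 1 = 25.

25


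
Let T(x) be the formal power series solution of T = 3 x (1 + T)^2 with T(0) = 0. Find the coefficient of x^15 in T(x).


Apply the Lagrange inversion formula: if T = 3 x * phi(T) with phi(t) = (1 + t)^2, then [x^n] T = 3^n * (1/n) [t^(n-1)] phi(t)^n = 3^n * (1/n) [t^(n-1)] (1 + t)^(2n) = 3^n * (1/n) C(2n, n-1).
Using the identity C(2n, n-1) = C(2n, n) * n / (n+1), the unscaled factor equals C(2n, n) / (n+1) = C_n, the n-th Catalan number.
For n = 15: C_15 = C(30, 15) / 16 = 155117520/16 = 9694845.
With the 3^15 = 14348907 factor, the coefficient is 14348907 * 9694845 = 139110429284415.

139110429284415


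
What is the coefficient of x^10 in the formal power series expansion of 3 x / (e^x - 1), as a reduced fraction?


The exponential generating function for Bernoulli numbers is
x / (e^x - 1) = sum_{k>=0} B_k x^k / k!.
So the coefficient of x^10 in 3 x / (e^x - 1) is 3 B_10 / 10!.
Computing: B_10 = 5/66, 10! = 3628800, giving
3 * 5/66 / 3628800 = 1/15966720.

1/15966720


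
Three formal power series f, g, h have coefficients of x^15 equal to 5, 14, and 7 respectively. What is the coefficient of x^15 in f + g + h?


Series addition is componentwise:
5 + 14 + 7
= 26

26


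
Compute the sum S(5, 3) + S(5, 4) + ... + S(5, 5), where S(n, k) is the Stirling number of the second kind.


By definition, S(n, k) counts partitions of an n-set into exactly k nonempty blocks.
Computing row n = 5 for k = 3..5:
S(5, k): 25, 10, 1
Sum = 36.

36


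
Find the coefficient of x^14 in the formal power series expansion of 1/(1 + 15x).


Write 1/(1 + c x) = 1/(1 - (-c) x) and apply the geometric-series identity
1/(1 - y) = sum_{k>=0} y^k to get 1/(1 + c x) = sum_{k>=0} (-c)^k x^k.
So the coefficient of x^k is (-c)^k = (-1)^k * c^k.
Here c = 15 and k = 14:
(-15)^14 = 1 * 29192926025390625 = 29192926025390625

29192926025390625


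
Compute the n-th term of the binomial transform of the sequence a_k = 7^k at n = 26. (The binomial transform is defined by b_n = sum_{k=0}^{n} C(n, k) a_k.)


With a_k = 7^k, b_n = sum_{k=0}^{n} C(n, k) 7^k = (1 + 7)^n by the binomial theorem.
For n = 26: (1 + 7)^26 = 8^26 = 302231454903657293676544.

302231454903657293676544


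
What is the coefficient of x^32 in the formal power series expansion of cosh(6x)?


The Maclaurin series is cosh(t) = sum_{m>=0} t^(2m) / (2m)!, so substituting t = 6x, only even powers of x are nonzero, with coefficient of x^(2m) equal to 6^(2m) / (2m)!.
For x^32 the coefficient is 6^32/32! = 7958661109946400884391936/263130836933693530167218012160000000 = 774840978/25617946563506171875.

774840978/25617946563506171875


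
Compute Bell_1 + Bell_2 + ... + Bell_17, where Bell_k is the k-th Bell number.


Recall Bell_k counts set partitions of a k-set (with Bell_0 = 1 by convention).
Bell_1 through Bell_17: 1, 2, 5, 15, 52, 203, 877, 4140, 21147, 115975, 678570, 4213597, 27644437, 190899322, 1382958545, 10480142147, 82864869804
Sum = 1 + 2 + 5 + 15 + 52 + 203 + 877 + 4140 + 21147 + 115975 + 678570 + 4213597 + 27644437 + 190899322 + 1382958545 + 10480142147 + 82864869804 = 94951548839.

94951548839


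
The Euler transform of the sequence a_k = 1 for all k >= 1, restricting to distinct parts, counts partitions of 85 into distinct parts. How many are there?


Partitions of 85 into distinct parts can be computed via generating function.
Product (1+x)(1+x^2)(1+x^3)...
The coefficient of x^85 = 121792

121792


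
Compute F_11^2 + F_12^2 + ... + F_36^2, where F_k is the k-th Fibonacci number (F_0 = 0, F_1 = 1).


There is a standard identity sum_{k=0}^{N} F_k^2 = F_N * F_{N+1} (proved inductively from the telescoping relation F_k^2 = F_k F_{k+1} - F_{k-1} F_k). Then
sum_{k=11}^{36} F_k^2 = F_36 F_37 - F_10 F_11.
Computing: F_36 = 14930352, F_37 = 24157817, F_10 = 55, F_11 = 89.
Sum = 14930352 * 24157817 - 55 * 89 = 360684711356689.

360684711356689


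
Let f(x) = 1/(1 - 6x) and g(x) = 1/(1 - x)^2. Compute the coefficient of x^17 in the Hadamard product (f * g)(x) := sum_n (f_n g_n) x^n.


f has coefficients f_k = 6^k. For g = 1/(1 - x)^2 the coefficient is g_k = C(k + 1, 1) = k + 1. The Hadamard coefficient is (f * g)_k = 6^k * (k + 1).
For k = 17: 6^17 * 18 = 16926659444736 * 18 = 304679870005248.

304679870005248


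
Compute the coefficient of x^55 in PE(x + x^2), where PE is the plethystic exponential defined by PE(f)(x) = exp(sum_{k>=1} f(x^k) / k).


With f(x) = x + x^2, the exponent is sum_{k>=1} (x^k + x^(2k)) / k = -ln(1 - x) - ln(1 - x^2). Exponentiating:
PE(x + x^2) = 1 / ((1 - x)(1 - x^2)).
This is the generating function for partitions of n into parts of size 1 or 2. The number of 2's can be any j in 0..27, and the rest are 1's, so
[x^55] = floor(55/2) + 1 = 28.

28


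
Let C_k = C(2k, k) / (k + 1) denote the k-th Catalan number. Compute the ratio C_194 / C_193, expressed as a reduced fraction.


Using C_k = (2k)! / (k! (k+1)!), the ratio C_{k+1}/C_k simplifies to
C_{k+1}/C_k = [(2k+2)! / ((k+1)! (k+2)!)] * [k! (k+1)! / (2k)!]
 = (2k+2)(2k+1) / ((k+1)(k+2)) = 2(2k+1) / (k+2).
For k = 193: 2(2*193 + 1) / (193 + 2) = 774/195 = 258/65.

258/65


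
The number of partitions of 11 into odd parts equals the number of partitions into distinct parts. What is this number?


Computing partitions of 11 into odd parts (1, 3, 5, ...):
Using the generating function prod_{k>=0} 1/(1-x^(2k+1)),
the count is 12

12


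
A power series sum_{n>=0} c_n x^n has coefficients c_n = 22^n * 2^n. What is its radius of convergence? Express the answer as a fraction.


By the root test (Cauchy-Hadamard), the radius is R = 1 / limsup_n |c_n|^(1/n).
Here |c_n|^(1/n) = (22^n * 2^n)^(1/n) = 22 * 2 = 44 for all n.
So R = 1/44 = 1/44.

1/44


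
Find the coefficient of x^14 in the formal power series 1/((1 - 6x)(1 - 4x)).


By partial fractions or Cauchy convolution:
The coefficient equals sum_{k=0}^{14} 6^k * 4^(14-k).
= 234555621376

234555621376


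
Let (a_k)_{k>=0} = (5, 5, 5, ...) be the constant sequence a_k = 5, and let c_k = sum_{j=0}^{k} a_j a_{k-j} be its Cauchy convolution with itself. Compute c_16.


Since a_j = 5 for all j >= 0, the convolution sum becomes
c_k = sum_{j=0}^{k} 5 * 5 = 25 * (k + 1).
Equivalently, the generating function of (a_k) is 5/(1 - x) and its square is 25/(1 - x)^2 = sum_{k>=0} 25(k + 1) x^k.
For k = 16: 25 * 17 = 425.

425


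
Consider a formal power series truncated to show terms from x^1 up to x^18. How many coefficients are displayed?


From x^1 to x^18 inclusive, the count is 18 - 1 + 1 = 18.

18


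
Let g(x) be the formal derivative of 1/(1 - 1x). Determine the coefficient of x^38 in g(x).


Differentiate termwise: d/dx sum_{k>=0} 1^k x^k = sum_{k>=1} k 1^k x^(k-1) = sum_{j>=0} (j+1) 1^(j+1) x^j.
Equivalently, d/dx [1/(1 - 1x)] = 1/(1 - 1x)^2.
For j = 38: 39 * 1^39 = 39 * 1 = 39.

39


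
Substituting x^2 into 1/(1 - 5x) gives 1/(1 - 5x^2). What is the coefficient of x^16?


The coefficient of x^(2m) in 1/(1 - 5x^2) is 5^m.
With n = 16 = 2*8, the coefficient is 5^8 = 390625.

390625


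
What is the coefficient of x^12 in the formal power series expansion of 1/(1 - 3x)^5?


The general identity 1/(1 - c x)^r = sum_{k>=0} c^k C(k + r - 1, r - 1) x^k follows by substituting y = c x into 1/(1 - y)^r = sum_{k>=0} C(k + r - 1, r - 1) y^k.
For c = 3, r = 5, k = 12:
3^12 * C(16, 4) = 531441 * 1820 = 967222620.

967222620


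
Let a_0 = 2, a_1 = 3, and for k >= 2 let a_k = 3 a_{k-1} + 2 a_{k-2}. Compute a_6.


Iterating the recurrence forward:
a_0 = 2
a_1 = 3
a_2 = 3*3 + 2*2 = 13
a_3 = 3*13 + 2*3 = 45
a_4 = 3*45 + 2*13 = 161
a_5 = 3*161 + 2*45 = 573
a_6 = 3*573 + 2*161 = 2041
So a_6 = 2041.

2041


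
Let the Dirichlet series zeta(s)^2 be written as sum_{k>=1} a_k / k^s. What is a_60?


The Dirichlet convolution of the constant function 1 with itself gives (1 * 1)(k) = sum_{d | k} 1 = d(k), the number of positive divisors of k.
Since zeta(s) = sum_{k>=1} 1/k^s, we have zeta(s)^2 = sum_{k>=1} d(k)/k^s, so a_k = d(k).
For k = 60: the divisors are 1, 2, 3, 4, 5, 6, 10, 12, 15, 20, 30, 60.
Count = 12.

12


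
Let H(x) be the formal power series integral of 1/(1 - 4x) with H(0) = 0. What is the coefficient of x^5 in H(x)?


1/(1 - 4x) = sum_{k>=0} 4^k x^k. Integrating termwise with H(0) = 0:
H(x) = sum_{k>=0} 4^k x^(k+1) / (k+1) = sum_{m>=1} 4^(m-1) x^m / m.
For m = 5: 4^4/5 = 256/5 = 256/5.

256/5


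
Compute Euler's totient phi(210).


phi(n) counts integers in [1, n] coprime to n. Using the multiplicative formula phi(n) = n * prod_{p | n} (1 - 1/p):
210 = 2 * 3 * 5 * 7, so
phi(210) = 210 * (1 - 1/2) * (1 - 1/3) * (1 - 1/5) * (1 - 1/7) = 48.

48


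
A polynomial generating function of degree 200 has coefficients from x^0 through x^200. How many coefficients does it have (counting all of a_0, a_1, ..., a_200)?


A polynomial of degree 200 takes the form a_0 + a_1 x + ... + a_200 x^200.
The number of coefficients is 200 + 1 = 201.

201


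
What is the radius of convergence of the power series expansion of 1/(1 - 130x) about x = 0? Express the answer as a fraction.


Expanding 1/(1 - 130x) = sum_{k>=0} 130^k x^k, the series converges when |130x| < 1, i.e., |x| < 1/130.
So the radius of convergence is 1/130 = 1/130.

1/130


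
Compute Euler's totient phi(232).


phi(n) counts integers in [1, n] coprime to n. Using the multiplicative formula phi(n) = n * prod_{p | n} (1 - 1/p):
232 = 2^3 * 29, so
phi(232) = 232 * (1 - 1/2) * (1 - 1/29) = 112.

112


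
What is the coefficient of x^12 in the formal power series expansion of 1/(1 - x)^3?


The expansion 1/(1 - x)^r = sum_{k>=0} C(k + r - 1, r - 1) x^k follows from the multiset / negative-binomial theorem (or from repeated differentiation of the geometric series).
For r = 3 and k = 12:
C(14, 2) = 87178291200 / (2 * 479001600) = 91.

91


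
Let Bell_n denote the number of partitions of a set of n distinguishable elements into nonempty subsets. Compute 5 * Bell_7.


Bell_7 can be computed from the Bell triangle or from Dobinski's identity Bell_n = (1/e) * sum_{k>=0} k^n / k!.
Computing Bell_7 = 877.
Then 5 * 877 = 4385.

4385


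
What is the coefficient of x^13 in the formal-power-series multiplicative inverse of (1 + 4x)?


The inverse is 1/(1 + 4x). Apply the geometric identity 1/(1 - y) = sum_{k>=0} y^k with y = -4x:
1/(1 + 4x) = sum_{k>=0} (-4)^k x^k.
So the coefficient of x^13 is (-4)^13 = -67108864.

-67108864


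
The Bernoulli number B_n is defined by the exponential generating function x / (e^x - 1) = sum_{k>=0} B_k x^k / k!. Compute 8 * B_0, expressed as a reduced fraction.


Bernoulli numbers can also be computed recursively via B_0 = 1 and sum_{j=0}^{m} C(m+1, j) B_j = 0 for m >= 1. Odd-index Bernoulli numbers vanish for k >= 3.
Computing B_0 = 1, so 8 * B_0 = 8 * 1 = 8.

8


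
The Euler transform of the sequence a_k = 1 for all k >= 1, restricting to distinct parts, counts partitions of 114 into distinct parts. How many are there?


Partitions of 114 into distinct parts can be computed via generating function.
Product (1+x)(1+x^2)(1+x^3)...
The coefficient of x^114 = 1378304

1378304


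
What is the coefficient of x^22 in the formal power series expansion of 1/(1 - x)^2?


The negative binomial / multiset identity is
1/(1 - x)^r = sum_{k>=0} C(k + r - 1, r - 1) x^k.
Here r = 2 and k = 22, so the coefficient is
C(22 + 1, 1) = C(23, 1)
= 23

23


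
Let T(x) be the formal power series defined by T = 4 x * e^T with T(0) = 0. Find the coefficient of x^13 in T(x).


Apply the Lagrange inversion formula: if T = 4 x * phi(T) with phi(t) = e^t, then
[x^n] T = 4^n * (1/n) [t^(n-1)] phi(t)^n = 4^n * (1/n) [t^(n-1)] e^(n t) = 4^n * (1/n) * n^(n-1) / (n-1)! = 4^n * n^(n-1) / n!.
When c = 1 this is the Cayley count of rooted labeled trees on n vertices, divided by n!.
For n = 13: 4^13 * 13^12 / 13! = 67108864 * 23298085122481/6227020800 = 117451023583608832/467775.

117451023583608832/467775


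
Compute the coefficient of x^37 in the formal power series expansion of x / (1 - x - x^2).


Let f(x) = sum_{k>=0} a_k x^k. Multiplying f(x) * (1 - x - x^2) = x and matching coefficients gives a_0 = 0, a_1 = 1, and a_k = a_{k-1} + a_{k-2} for k >= 2. These are the Fibonacci numbers F_k.
Iterating from F_0 = 0, F_1 = 1:
F_0=0, F_1=1, F_2=1, F_3=2, F_4=3, F_5=5, F_6=8, F_7=13, F_8=21, F_9=34, ...
F_37 = 24157817.

24157817


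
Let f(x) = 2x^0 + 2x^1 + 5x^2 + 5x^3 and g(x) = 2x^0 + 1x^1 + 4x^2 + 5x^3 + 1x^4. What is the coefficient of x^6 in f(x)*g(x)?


Cauchy product at x^6:
5*1 + 5*5
= 30

30


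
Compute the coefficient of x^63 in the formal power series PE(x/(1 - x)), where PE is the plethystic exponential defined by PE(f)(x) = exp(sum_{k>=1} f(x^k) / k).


For f(x) = x/(1 - x) we have
sum_{k>=1} f(x^k) / k = sum_{k>=1} (1/k) * x^k / (1 - x^k) = sum_{k, m >= 1} x^(k m) / k,
which after exponentiating simplifies to
PE(x/(1 - x)) = prod_{k>=1} 1 / (1 - x^k).
This is the generating function for the partition function p(n), so the coefficient of x^63 is p(63).
Computing p(63) by dynamic programming over parts 1, 2, ..., 63: p(63) = 1505499.

1505499


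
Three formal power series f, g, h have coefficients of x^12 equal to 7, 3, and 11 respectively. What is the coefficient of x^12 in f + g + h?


Series addition is componentwise:
7 + 3 + 11
= 21

21


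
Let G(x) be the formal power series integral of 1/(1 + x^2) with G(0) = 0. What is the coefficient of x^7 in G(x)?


1/(1 + x^2) = sum_{j>=0} (-1)^j x^(2j). Integrating termwise with G(0) = 0:
G(x) = sum_{j>=0} (-1)^j x^(2j+1) / (2j+1) = arctan(x).
Only odd powers are nonzero. For x^7 write 7 = 2*3 + 1, giving
(-1)^3 / 7 = -1/7 = -1/7.

-1/7


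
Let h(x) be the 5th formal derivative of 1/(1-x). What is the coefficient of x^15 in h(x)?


Differentiating 5 times: d^5/dx^5 [1/(1-x)] = 5!/(1-x)^6.
The expansion 1/(1-x)^6 = sum_{k>=0} C(k+5, 5) x^k, so the coefficient of x^n in 5!/(1-x)^6 is 5! * C(n+5, 5).
For n = 15: 120 * C(20, 5) = 120 * 15504 = 1860480

1860480


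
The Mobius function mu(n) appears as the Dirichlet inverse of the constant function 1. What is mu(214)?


214 = 2 * 107 (all distinct primes).
mu(214) = (-1)^2 = 1

1


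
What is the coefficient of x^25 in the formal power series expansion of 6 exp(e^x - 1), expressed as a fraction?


exp(e^x - 1) is the exponential generating function for the Bell numbers Bell_k: exp(e^x - 1) = sum_{k>=0} Bell_k x^k / k!.
So the coefficient of x^25 in 6 exp(e^x - 1) is 6 Bell_25 / 25!.
Computing: Bell_25 = 4638590332229999353 and 25! = 15511210043330985984000000, giving
6 * 4638590332229999353/15511210043330985984000000 = 356814640940769181/198861667222192128000000.

356814640940769181/198861667222192128000000


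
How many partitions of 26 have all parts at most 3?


Using the generating function (1-x)^(-1)(1-x^2)^(-1)(1-x^3)^(-1),
the coefficient of x^26 counts these restricted partitions.
Result = 70

70


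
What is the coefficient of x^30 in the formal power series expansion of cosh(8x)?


The Maclaurin series is cosh(t) = sum_{m>=0} t^(2m) / (2m)!, so substituting t = 8x, only even powers of x are nonzero, with coefficient of x^(2m) equal to 8^(2m) / (2m)!.
For x^30 the coefficient is 8^30/30! = 1237940039285380274899124224/265252859812191058636308480000000 = 18446744073709551616/3952575621190533915703125.

18446744073709551616/3952575621190533915703125


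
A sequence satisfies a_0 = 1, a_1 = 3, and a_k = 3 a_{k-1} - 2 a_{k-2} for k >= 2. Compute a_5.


The characteristic equation is t^2 - 3 t + 2 = 0, with roots r_1 = 2 and r_2 = 1 (so c_1 = r_1 + r_2, c_2 = -r_1 r_2 as required).
One can use the closed form a_n = A r_1^n + B r_2^n, but direct iteration is more reliable:
a_0 = 1, a_1 = 3, a_2 = 7, a_3 = 15, a_4 = 31, a_5 = 63.
So a_5 = 63.

63


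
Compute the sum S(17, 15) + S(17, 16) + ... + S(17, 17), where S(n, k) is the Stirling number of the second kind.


By definition, S(n, k) counts partitions of an n-set into exactly k nonempty blocks.
Computing row n = 17 for k = 15..17:
S(17, k): 7820, 136, 1
Sum = 7957.

7957


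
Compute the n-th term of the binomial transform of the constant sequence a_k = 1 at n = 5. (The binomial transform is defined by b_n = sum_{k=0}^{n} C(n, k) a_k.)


With a_k = 1 for all k, b_n = sum_{k=0}^{n} C(n, k) = 2^n by the binomial theorem.
For n = 5: 2^5 = 32.

32


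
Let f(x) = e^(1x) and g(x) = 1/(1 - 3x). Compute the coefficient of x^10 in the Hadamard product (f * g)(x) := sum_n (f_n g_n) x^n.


Expanding: f_k = 1^k/k! (from e^(1x)) and g_k = 3^k (from 1/(1 - 3x)). So the Hadamard coefficient (f * g)_k = 1^k 3^k / k! = (3)^k / k!.
For k = 10: 3^10/10! = 59049/3628800 = 729/44800.

729/44800
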